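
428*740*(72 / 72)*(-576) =-182430720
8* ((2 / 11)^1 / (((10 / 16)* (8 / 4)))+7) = 3144 / 55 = 57.16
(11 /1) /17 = 0.65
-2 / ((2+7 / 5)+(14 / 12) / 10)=-120 / 211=-0.57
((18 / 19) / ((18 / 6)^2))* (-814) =-1628 / 19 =-85.68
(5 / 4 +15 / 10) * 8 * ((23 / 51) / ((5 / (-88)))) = -44528 / 255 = -174.62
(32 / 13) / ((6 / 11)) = 176 / 39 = 4.51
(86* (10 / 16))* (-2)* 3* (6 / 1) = -1935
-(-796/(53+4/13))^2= -107081104/480249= -222.97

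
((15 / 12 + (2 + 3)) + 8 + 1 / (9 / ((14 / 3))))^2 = 2544025 / 11664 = 218.11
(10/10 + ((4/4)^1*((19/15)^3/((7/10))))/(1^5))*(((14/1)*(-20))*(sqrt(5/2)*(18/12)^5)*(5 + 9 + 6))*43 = -11285285.11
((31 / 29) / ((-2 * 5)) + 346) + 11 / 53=5319567 / 15370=346.10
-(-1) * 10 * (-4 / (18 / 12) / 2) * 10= -400 / 3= -133.33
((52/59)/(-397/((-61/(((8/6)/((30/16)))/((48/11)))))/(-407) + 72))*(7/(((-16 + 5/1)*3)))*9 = -166363470/7118636327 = -0.02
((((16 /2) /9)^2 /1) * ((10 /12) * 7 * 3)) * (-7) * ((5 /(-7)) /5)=1120 /81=13.83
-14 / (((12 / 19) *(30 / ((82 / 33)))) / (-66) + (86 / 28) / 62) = 9466408 / 44623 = 212.14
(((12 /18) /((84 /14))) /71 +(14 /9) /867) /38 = 1861 /21052494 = 0.00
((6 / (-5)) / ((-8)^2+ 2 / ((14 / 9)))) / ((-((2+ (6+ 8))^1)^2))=21 / 292480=0.00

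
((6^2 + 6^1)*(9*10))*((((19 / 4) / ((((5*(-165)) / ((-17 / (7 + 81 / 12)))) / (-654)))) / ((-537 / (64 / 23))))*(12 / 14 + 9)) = 486701568 / 541475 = 898.84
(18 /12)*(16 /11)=24 /11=2.18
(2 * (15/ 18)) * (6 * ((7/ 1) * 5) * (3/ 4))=525/ 2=262.50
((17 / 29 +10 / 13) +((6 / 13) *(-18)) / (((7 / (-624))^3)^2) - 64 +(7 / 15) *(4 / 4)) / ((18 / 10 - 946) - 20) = 2773451339525448955264 / 641487172599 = 4323471236.83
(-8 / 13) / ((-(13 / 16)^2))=2048 / 2197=0.93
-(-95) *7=665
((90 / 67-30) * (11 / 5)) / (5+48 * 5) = -4224 / 16415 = -0.26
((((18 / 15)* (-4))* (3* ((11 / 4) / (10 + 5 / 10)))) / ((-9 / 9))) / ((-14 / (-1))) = 66 / 245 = 0.27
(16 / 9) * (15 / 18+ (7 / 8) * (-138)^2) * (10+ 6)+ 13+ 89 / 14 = 179182229 / 378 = 474027.06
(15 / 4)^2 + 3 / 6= 233 / 16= 14.56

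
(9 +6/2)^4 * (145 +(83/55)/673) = 111295461888/37015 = 3006766.50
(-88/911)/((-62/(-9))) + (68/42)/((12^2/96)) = 1895440/1779183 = 1.07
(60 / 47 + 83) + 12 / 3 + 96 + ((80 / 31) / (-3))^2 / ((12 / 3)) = 74984189 / 406503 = 184.46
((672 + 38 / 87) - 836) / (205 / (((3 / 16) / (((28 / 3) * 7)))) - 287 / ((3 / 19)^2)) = -42690 / 15638917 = -0.00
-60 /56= -15 /14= -1.07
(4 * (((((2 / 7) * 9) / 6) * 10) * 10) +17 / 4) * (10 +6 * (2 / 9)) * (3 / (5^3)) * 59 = 4933757 / 1750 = 2819.29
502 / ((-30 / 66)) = -5522 / 5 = -1104.40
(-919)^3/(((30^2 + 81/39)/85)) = -857647472695/11727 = -73134431.03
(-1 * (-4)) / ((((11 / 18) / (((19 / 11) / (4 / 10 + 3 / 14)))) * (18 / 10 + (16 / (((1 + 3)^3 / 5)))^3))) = 4.90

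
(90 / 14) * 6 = 270 / 7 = 38.57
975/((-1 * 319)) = -975/319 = -3.06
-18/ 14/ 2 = -9/ 14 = -0.64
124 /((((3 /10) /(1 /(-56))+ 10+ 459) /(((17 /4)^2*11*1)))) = 28985 /532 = 54.48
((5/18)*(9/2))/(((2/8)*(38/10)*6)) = 25/114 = 0.22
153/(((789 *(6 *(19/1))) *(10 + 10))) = 17/199880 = 0.00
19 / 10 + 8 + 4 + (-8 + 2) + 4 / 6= 257 / 30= 8.57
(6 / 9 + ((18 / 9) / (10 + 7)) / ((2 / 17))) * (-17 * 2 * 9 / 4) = -255 / 2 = -127.50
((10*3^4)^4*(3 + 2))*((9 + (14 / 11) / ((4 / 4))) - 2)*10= 1958625805500000 / 11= 178056891409090.91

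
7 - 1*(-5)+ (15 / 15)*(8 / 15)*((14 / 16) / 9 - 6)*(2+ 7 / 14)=223 / 54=4.13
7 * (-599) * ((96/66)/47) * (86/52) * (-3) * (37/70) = 11436108/33605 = 340.31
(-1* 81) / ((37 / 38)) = -3078 / 37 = -83.19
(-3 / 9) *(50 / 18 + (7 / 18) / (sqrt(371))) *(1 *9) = -25 / 3-sqrt(371) / 318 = -8.39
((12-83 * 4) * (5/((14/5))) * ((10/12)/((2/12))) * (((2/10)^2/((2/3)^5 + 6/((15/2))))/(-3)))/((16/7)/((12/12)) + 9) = 81000/22357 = 3.62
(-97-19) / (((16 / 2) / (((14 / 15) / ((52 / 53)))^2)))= -3991589 / 304200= -13.12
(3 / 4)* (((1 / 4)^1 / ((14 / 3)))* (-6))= -27 / 112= -0.24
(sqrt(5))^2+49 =54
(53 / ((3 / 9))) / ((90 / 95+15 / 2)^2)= 76532 / 34347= 2.23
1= 1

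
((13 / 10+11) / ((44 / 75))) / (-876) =-615 / 25696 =-0.02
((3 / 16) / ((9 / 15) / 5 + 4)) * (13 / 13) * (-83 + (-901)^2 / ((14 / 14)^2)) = 30439425 / 824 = 36941.05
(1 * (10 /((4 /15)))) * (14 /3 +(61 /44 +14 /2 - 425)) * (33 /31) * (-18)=36704475 /124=296003.83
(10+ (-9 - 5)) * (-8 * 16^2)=8192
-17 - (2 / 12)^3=-3673 / 216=-17.00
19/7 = 2.71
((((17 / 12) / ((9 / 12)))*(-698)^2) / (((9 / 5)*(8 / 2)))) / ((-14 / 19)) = -196708615 / 1134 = -173464.39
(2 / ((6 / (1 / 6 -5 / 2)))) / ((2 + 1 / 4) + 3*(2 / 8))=-7 / 27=-0.26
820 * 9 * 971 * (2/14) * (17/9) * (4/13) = 594977.58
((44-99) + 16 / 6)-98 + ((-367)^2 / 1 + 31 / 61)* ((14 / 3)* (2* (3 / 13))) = 689791397 / 2379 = 289950.15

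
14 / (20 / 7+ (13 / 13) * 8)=49 / 38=1.29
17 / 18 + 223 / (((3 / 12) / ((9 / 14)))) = 72371 / 126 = 574.37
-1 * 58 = -58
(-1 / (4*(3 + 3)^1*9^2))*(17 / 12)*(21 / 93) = -119 / 723168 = -0.00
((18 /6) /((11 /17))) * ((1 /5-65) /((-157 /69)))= 1140156 /8635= 132.04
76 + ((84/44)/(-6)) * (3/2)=3323/44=75.52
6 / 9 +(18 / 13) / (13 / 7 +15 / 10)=1978 / 1833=1.08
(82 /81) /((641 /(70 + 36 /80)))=57769 /519210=0.11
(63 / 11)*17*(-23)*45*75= -83136375 / 11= -7557852.27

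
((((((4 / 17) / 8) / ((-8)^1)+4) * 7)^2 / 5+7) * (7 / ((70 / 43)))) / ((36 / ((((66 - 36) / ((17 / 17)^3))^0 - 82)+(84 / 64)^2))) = -1173011223153 / 757596160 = -1548.33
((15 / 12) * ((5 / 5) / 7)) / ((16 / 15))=75 / 448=0.17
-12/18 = -2/3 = -0.67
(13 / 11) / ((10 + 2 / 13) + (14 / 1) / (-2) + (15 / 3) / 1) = 0.14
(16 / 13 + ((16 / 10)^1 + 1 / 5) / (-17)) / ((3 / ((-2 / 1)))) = -2486 / 3315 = -0.75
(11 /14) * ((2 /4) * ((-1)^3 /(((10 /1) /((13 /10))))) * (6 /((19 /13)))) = -5577 /26600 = -0.21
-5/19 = -0.26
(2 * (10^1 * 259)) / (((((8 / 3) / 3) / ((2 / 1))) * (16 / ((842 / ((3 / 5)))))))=8177925 / 8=1022240.62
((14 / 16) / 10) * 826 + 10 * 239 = 98491 / 40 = 2462.28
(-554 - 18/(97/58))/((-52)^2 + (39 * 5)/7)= -29498/142687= -0.21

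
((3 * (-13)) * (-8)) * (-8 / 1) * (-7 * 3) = 52416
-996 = -996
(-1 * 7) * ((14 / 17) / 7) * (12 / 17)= -168 / 289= -0.58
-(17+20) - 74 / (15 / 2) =-703 / 15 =-46.87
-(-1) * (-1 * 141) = -141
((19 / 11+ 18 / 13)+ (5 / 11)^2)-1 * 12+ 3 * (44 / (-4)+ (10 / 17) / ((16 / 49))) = -7760685 / 213928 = -36.28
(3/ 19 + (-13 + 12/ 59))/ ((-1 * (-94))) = -7084/ 52687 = -0.13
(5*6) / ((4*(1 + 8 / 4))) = 5 / 2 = 2.50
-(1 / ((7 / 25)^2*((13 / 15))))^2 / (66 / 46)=-673828125 / 4463459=-150.97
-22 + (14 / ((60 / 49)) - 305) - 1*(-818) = 15073 / 30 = 502.43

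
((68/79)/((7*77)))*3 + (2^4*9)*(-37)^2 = 8394248220/42581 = 197136.00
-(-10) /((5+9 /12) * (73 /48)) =1920 /1679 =1.14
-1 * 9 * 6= -54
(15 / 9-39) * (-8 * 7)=6272 / 3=2090.67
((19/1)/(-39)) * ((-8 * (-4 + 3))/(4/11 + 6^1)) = -836/1365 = -0.61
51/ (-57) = -17/ 19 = -0.89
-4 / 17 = -0.24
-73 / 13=-5.62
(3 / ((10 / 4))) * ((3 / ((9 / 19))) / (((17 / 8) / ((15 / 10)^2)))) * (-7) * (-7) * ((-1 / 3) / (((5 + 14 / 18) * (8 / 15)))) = -75411 / 1768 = -42.65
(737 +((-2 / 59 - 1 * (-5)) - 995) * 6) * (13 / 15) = -3990857 / 885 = -4509.44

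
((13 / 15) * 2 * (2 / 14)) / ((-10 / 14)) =-26 / 75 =-0.35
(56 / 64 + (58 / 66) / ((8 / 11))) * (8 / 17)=50 / 51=0.98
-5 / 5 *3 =-3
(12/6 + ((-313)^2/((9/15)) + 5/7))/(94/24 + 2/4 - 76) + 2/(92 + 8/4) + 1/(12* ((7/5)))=-7735486811/3391332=-2280.96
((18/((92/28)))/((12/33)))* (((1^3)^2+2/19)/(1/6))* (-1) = -43659/437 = -99.91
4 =4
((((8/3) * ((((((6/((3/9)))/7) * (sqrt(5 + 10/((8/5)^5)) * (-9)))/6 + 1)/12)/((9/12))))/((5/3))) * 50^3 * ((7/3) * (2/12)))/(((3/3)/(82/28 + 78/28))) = -415382.09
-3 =-3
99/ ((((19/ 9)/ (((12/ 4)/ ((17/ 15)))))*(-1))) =-40095/ 323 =-124.13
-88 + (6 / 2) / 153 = -4487 / 51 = -87.98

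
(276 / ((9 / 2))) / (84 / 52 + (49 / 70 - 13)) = -23920 / 4167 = -5.74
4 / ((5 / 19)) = 76 / 5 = 15.20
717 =717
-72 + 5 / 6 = -427 / 6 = -71.17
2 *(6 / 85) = 12 / 85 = 0.14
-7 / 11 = -0.64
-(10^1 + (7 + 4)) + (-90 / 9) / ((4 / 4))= -31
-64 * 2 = -128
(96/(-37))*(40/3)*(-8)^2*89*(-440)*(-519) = -1664945356800/37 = -44998523156.76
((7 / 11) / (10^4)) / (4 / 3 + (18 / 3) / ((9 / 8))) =21 / 2200000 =0.00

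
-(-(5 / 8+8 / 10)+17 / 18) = 173 / 360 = 0.48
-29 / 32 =-0.91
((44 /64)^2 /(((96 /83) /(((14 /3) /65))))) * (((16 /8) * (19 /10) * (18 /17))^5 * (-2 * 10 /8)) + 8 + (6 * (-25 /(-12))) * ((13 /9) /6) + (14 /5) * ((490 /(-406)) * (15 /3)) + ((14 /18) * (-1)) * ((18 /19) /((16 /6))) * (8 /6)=-18365106241525084603 /219681410925600000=-83.60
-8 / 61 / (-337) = 8 / 20557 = 0.00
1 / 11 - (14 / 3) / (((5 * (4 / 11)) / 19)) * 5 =-16087 / 66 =-243.74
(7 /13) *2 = 14 /13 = 1.08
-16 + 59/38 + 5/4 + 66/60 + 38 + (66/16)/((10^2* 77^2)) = 212215137/8192800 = 25.90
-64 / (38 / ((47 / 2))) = -752 / 19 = -39.58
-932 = -932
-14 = -14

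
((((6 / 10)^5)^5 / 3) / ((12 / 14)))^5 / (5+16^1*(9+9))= 124289514858690721618988944010567620999040785481599438457949 / 22042870066619535349429747545991550950455616520590185203332111996132880449295043945312500000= 0.00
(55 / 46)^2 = 3025 / 2116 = 1.43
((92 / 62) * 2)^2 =8464 / 961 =8.81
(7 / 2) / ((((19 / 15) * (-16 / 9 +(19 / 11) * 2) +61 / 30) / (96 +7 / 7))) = 81.66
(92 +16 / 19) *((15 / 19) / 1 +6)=630.35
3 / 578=0.01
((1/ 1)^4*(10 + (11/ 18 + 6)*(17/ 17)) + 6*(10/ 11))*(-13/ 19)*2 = -56797/ 1881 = -30.20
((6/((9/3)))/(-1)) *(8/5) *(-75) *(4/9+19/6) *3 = 2600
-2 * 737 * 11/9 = -16214/9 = -1801.56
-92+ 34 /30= -1363 /15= -90.87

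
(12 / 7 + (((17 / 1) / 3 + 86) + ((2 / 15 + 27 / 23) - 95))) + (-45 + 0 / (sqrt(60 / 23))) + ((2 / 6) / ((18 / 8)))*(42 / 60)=-982598 / 21735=-45.21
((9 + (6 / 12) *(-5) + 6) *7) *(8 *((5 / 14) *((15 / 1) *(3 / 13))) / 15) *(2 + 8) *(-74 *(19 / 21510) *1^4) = -351500 / 9321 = -37.71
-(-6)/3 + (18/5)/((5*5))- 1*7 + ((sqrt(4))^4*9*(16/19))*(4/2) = 564467/2375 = 237.67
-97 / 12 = -8.08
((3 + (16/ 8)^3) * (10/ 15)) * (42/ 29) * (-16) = -4928/ 29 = -169.93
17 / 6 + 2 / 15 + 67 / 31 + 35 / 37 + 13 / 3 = 119371 / 11470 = 10.41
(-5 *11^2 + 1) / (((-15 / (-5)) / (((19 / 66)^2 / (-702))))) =54511 / 2293434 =0.02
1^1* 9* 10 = 90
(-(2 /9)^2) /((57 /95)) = -0.08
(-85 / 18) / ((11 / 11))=-85 / 18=-4.72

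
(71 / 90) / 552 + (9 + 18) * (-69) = -1863.00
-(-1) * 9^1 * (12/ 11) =108/ 11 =9.82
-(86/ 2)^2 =-1849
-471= -471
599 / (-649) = -599 / 649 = -0.92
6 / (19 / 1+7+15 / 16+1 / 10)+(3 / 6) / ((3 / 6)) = 881 / 721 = 1.22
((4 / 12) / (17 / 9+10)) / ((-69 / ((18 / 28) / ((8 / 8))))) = -9 / 34454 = -0.00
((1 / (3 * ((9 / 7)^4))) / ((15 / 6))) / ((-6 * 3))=-2401 / 885735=-0.00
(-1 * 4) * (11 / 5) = -44 / 5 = -8.80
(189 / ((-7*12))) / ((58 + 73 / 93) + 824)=-837 / 328396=-0.00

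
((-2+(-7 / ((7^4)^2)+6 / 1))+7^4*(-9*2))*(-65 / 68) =2313258168195 / 56000924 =41307.50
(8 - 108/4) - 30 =-49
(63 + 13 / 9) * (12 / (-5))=-464 / 3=-154.67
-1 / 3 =-0.33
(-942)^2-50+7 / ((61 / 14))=54126252 / 61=887315.61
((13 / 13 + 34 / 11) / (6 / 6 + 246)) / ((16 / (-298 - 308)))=-13635 / 21736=-0.63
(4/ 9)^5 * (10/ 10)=1024/ 59049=0.02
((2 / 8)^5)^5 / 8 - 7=-63050394783186943 / 9007199254740992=-7.00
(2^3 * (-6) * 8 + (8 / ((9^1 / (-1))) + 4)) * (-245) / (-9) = -10368.64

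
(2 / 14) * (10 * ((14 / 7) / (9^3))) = 20 / 5103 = 0.00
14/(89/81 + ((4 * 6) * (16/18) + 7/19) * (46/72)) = 86184/92117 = 0.94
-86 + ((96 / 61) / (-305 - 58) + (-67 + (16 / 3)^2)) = -8274389 / 66429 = -124.56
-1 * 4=-4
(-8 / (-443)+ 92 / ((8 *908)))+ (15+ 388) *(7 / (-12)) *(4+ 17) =-3971531417 / 804488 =-4936.72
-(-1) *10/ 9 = 10/ 9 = 1.11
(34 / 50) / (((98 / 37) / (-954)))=-300033 / 1225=-244.92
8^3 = 512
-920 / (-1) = 920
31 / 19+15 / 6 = 157 / 38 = 4.13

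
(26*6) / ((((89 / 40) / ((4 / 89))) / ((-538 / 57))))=-4476160 / 150499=-29.74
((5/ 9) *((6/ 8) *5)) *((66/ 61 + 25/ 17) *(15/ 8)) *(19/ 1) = 6286625/ 33184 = 189.45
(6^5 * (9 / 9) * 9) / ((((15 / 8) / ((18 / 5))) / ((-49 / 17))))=-164602368 / 425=-387299.69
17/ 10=1.70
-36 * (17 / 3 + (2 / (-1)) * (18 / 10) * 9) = 4812 / 5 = 962.40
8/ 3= 2.67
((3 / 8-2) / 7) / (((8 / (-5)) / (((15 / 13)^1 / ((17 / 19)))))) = 1425 / 7616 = 0.19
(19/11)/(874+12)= 19/9746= 0.00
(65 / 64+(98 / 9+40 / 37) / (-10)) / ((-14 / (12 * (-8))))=-2761 / 2220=-1.24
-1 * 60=-60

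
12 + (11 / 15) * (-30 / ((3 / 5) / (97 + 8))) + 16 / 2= -3830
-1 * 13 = -13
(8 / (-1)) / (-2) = 4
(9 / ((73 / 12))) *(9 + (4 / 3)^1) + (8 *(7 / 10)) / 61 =342424 / 22265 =15.38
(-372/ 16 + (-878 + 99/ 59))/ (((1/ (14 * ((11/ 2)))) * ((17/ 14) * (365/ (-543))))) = 62135034423/ 732190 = 84861.90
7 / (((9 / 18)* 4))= 7 / 2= 3.50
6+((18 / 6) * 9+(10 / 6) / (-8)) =787 / 24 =32.79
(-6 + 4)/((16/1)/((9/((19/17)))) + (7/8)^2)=-19584/26953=-0.73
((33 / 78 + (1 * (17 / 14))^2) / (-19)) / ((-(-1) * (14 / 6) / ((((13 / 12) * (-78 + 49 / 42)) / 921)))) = 2228935 / 576207072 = 0.00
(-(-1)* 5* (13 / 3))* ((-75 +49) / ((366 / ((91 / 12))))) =-76895 / 6588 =-11.67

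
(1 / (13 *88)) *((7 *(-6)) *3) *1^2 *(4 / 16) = -63 / 2288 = -0.03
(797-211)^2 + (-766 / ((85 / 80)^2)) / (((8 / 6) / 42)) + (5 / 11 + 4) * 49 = 1024402509 / 3179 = 322240.49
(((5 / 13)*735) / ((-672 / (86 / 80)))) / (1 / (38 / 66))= -0.26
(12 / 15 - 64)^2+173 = 104181 / 25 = 4167.24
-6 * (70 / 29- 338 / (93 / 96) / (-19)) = -2129364 / 17081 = -124.66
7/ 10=0.70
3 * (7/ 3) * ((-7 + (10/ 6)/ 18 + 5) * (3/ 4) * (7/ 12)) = -5047/ 864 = -5.84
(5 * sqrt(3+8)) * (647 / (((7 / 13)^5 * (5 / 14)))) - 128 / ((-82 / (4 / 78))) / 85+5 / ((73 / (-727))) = -494041681 / 9921795+480453142 * sqrt(11) / 2401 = 663624.84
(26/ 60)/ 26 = 1/ 60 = 0.02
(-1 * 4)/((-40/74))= 37/5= 7.40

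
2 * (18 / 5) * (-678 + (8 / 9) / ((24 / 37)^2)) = -87595 / 18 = -4866.39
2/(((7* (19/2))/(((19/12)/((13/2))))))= 2/273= 0.01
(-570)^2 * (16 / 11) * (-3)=-15595200 / 11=-1417745.45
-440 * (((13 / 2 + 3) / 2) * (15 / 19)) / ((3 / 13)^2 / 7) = -650650 / 3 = -216883.33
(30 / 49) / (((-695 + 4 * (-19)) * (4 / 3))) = -15 / 25186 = -0.00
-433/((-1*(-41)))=-433/41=-10.56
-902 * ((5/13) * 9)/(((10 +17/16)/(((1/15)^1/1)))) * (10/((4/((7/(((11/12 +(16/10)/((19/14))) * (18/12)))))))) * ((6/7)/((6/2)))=-54841600/1832363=-29.93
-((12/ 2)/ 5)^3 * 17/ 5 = -3672/ 625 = -5.88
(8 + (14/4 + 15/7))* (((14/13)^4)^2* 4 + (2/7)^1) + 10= 4501772556745/39970805329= 112.63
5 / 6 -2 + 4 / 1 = 17 / 6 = 2.83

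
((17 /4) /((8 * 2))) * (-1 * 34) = -289 /32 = -9.03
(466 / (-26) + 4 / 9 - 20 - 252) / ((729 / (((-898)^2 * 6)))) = -54624194152 / 28431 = -1921289.94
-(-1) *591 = 591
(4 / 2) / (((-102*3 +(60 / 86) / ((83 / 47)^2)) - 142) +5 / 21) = -12441534 / 2784030811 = -0.00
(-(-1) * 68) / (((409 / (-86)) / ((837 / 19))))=-4894776 / 7771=-629.88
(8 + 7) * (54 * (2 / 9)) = 180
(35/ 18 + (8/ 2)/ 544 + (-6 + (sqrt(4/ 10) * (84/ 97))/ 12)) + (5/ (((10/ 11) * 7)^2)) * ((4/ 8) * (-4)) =-1288027/ 299880 + 7 * sqrt(10)/ 485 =-4.25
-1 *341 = -341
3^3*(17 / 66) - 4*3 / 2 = 21 / 22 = 0.95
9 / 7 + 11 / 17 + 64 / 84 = 962 / 357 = 2.69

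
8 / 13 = 0.62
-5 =-5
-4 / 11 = -0.36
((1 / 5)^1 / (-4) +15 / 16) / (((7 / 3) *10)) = 213 / 5600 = 0.04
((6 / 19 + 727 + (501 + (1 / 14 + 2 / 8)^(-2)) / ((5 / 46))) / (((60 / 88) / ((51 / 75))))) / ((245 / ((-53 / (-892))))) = 82756265251 / 63062448750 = 1.31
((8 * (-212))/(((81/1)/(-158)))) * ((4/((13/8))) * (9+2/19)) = 1483470848/20007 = 74147.59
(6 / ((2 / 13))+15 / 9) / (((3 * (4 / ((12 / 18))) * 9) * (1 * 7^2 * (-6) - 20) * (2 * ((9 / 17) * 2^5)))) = -1037 / 43949952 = -0.00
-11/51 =-0.22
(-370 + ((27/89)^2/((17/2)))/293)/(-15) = 14598163912/591817515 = 24.67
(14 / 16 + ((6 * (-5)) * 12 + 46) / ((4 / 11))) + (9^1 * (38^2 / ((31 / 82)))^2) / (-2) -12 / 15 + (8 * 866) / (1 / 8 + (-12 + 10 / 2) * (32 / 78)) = -2162906838939329 / 32943080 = -65655877.92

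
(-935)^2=874225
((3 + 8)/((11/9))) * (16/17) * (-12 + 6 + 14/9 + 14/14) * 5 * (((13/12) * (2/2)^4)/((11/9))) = -24180/187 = -129.30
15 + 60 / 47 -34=-833 / 47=-17.72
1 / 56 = 0.02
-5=-5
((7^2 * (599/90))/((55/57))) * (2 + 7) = 1673007/550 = 3041.83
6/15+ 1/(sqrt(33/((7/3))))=sqrt(77)/33+ 2/5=0.67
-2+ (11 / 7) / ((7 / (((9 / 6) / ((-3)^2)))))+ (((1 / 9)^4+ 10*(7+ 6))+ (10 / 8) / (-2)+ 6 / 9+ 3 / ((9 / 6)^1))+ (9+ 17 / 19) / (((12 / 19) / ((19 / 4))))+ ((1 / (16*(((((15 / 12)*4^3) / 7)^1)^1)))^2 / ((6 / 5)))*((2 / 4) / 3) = 86170906080569 / 421382062080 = 204.50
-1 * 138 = -138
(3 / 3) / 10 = 1 / 10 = 0.10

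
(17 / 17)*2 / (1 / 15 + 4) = 0.49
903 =903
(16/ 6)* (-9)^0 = 8/ 3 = 2.67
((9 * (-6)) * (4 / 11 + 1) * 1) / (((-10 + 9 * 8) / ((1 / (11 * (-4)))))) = 0.03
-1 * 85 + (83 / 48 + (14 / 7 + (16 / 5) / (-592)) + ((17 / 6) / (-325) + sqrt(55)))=-46917677 / 577200 + sqrt(55)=-73.87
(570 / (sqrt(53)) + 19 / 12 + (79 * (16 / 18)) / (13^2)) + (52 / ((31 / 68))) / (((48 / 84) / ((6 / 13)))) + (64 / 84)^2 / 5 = 570 * sqrt(53) / 53 + 4354824011 / 46207980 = 172.54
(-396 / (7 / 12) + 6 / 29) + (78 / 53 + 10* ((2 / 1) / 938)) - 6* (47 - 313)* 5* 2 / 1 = 1573811866 / 102979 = 15282.84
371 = 371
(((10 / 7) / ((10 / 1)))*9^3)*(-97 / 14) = -70713 / 98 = -721.56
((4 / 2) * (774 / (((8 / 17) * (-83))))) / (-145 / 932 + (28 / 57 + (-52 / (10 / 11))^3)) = 21843924750 / 103149275254927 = 0.00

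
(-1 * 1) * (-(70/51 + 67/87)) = 3169/1479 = 2.14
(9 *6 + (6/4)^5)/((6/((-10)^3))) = -82125/8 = -10265.62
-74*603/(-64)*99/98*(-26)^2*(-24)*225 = -251967605175/98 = -2571098011.99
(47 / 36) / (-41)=-47 / 1476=-0.03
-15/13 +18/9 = 11/13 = 0.85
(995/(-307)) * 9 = -8955/307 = -29.17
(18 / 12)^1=3 / 2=1.50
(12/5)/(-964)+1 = 1202/1205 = 1.00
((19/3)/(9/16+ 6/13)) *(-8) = -31616/639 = -49.48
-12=-12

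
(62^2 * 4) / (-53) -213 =-26665 / 53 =-503.11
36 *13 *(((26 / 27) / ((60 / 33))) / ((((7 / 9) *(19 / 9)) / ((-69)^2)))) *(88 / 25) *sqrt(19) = 42058521648 *sqrt(19) / 16625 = 11027298.98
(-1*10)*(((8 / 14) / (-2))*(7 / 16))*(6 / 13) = 15 / 26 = 0.58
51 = 51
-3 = -3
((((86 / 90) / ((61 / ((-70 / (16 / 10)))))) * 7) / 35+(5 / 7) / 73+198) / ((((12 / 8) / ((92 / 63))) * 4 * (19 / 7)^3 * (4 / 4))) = 35749093177 / 14843959722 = 2.41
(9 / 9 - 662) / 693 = -661 / 693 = -0.95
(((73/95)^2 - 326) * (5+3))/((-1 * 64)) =2936821/72200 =40.68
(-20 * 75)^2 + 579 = 2250579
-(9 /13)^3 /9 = -81 /2197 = -0.04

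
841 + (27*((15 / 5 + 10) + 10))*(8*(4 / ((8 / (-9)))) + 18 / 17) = -354577 / 17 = -20857.47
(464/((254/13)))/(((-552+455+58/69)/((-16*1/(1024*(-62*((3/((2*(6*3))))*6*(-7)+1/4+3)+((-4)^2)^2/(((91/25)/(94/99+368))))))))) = 1154439/7767478015940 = 0.00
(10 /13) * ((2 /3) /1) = 20 /39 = 0.51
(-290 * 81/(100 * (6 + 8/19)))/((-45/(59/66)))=97527/134200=0.73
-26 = -26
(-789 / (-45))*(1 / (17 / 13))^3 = 577811 / 73695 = 7.84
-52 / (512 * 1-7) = -52 / 505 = -0.10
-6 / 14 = -3 / 7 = -0.43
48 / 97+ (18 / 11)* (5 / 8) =6477 / 4268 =1.52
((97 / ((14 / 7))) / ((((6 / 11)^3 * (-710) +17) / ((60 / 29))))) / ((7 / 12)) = -46478520 / 26538799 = -1.75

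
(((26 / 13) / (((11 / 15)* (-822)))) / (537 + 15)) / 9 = -5 / 7486776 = -0.00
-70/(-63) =10/9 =1.11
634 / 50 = 317 / 25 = 12.68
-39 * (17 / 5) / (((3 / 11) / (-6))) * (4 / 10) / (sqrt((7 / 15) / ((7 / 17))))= 1716 * sqrt(255) / 25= 1096.09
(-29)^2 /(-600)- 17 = -11041 /600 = -18.40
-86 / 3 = -28.67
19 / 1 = 19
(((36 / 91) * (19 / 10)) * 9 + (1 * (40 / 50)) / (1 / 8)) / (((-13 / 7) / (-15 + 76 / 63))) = 1041062 / 10647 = 97.78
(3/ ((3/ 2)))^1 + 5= 7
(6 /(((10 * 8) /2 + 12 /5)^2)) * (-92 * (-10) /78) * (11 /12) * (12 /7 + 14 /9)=3257375 /27606852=0.12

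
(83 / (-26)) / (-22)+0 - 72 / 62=-18019 / 17732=-1.02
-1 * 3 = -3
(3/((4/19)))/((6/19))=361/8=45.12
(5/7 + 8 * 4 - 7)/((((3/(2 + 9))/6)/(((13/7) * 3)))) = 154440/49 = 3151.84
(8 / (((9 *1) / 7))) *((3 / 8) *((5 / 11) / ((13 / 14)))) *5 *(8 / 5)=3920 / 429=9.14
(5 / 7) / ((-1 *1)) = -5 / 7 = -0.71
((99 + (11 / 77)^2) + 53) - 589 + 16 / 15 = -320396 / 735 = -435.91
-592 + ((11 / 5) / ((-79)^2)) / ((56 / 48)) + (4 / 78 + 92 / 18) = -14997739378 / 25556895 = -586.84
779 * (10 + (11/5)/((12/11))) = 561659/60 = 9360.98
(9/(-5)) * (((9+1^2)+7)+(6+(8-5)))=-234/5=-46.80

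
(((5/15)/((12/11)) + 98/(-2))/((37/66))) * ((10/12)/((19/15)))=-482075/8436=-57.14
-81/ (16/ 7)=-567/ 16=-35.44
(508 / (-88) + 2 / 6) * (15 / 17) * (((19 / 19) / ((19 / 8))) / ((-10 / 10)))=7180 / 3553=2.02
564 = 564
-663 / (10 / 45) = -5967 / 2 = -2983.50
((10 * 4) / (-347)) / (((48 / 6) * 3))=-5 / 1041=-0.00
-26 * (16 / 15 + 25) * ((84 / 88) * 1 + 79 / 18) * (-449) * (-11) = -2414638486 / 135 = -17886211.01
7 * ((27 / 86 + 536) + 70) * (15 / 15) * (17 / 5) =6205017 / 430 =14430.27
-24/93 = -8/31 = -0.26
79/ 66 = 1.20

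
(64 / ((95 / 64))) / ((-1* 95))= -4096 / 9025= -0.45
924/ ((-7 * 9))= -44/ 3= -14.67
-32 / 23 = -1.39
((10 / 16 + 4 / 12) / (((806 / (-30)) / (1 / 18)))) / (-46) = 5 / 116064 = 0.00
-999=-999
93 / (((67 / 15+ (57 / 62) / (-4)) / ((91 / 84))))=374790 / 15761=23.78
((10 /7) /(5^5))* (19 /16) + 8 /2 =4.00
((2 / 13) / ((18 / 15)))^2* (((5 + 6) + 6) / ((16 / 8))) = 425 / 3042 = 0.14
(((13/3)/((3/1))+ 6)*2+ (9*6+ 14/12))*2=1261/9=140.11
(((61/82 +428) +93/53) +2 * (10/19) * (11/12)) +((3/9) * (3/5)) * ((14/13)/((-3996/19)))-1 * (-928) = 3644680027477/2680971345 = 1359.46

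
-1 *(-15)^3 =3375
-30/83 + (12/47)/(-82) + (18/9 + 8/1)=1541102/159941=9.64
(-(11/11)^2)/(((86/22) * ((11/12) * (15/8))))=-32/215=-0.15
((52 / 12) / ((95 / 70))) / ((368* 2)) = 91 / 20976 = 0.00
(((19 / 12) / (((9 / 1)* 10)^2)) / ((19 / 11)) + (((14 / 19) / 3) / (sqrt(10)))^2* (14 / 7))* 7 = 2991317 / 35089200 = 0.09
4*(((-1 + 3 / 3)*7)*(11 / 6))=0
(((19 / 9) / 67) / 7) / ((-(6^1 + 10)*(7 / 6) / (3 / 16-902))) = 274151 / 1260672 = 0.22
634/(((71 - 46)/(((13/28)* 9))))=37089/350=105.97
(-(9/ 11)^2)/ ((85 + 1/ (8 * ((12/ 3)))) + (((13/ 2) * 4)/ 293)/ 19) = -14429664/ 1832985319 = -0.01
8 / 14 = 4 / 7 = 0.57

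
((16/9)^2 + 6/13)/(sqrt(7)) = 3814*sqrt(7)/7371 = 1.37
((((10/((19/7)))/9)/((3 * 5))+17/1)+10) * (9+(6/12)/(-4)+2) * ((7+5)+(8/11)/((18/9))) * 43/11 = 293924135/20691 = 14205.41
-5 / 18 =-0.28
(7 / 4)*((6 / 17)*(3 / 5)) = 63 / 170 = 0.37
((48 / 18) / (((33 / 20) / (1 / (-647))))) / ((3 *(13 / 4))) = -640 / 2498067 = -0.00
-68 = -68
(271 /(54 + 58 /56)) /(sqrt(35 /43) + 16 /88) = -7178248 /6261083 + 918148 * sqrt(1505) /6261083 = 4.54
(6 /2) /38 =0.08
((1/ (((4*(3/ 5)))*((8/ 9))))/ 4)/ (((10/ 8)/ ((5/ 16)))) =15/ 512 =0.03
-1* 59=-59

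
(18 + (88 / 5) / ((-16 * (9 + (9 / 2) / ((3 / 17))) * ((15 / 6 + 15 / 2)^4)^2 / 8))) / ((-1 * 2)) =-77624999989 / 8625000000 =-9.00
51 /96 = 17 /32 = 0.53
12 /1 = 12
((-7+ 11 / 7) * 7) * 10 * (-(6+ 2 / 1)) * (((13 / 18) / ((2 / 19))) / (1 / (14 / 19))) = 15368.89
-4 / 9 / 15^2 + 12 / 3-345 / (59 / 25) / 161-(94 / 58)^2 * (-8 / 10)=3651327133 / 703349325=5.19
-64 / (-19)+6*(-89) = -10082 / 19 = -530.63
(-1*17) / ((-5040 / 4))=17 / 1260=0.01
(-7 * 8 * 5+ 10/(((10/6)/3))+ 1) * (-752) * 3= 588816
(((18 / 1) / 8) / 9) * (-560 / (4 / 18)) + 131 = -499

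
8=8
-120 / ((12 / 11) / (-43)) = 4730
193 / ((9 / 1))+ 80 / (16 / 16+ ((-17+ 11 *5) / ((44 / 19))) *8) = 19249 / 873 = 22.05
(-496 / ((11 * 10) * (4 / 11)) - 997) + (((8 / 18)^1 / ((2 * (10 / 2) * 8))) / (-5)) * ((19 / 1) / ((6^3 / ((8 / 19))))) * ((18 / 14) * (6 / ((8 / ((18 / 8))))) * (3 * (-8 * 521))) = -1411597 / 1400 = -1008.28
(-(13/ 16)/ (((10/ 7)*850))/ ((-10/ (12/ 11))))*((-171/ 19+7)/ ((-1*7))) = 0.00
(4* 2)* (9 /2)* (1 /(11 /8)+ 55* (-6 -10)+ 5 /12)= -348027 /11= -31638.82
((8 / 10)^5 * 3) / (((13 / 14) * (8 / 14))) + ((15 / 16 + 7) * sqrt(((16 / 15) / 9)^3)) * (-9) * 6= 75264 / 40625-1016 * sqrt(15) / 225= -15.64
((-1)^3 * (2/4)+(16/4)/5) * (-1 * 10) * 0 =0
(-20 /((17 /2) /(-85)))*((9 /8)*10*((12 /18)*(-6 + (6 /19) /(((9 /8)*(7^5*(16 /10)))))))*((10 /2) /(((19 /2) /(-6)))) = 172439520000 /6067327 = 28421.00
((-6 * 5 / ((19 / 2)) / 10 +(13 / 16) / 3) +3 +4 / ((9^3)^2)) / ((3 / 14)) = 3341886667 / 242337096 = 13.79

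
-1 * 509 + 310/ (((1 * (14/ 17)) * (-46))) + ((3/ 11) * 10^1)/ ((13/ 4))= -23775579/ 46046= -516.34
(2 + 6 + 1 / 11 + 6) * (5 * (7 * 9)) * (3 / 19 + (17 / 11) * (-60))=-944617275 / 2299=-410881.81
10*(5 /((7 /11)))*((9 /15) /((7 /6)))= 40.41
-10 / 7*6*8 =-480 / 7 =-68.57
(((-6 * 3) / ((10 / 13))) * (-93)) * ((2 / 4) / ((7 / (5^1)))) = 10881 / 14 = 777.21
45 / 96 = 15 / 32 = 0.47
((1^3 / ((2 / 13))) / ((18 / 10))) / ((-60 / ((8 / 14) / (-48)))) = 13 / 18144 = 0.00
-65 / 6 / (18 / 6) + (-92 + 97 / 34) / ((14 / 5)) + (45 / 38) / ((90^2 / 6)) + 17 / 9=-975577 / 29070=-33.56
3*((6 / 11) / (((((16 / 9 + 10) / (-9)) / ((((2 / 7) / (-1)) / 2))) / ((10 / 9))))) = 810 / 4081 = 0.20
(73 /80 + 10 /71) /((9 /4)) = 5983 /12780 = 0.47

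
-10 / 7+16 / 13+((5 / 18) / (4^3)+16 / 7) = 219335 / 104832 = 2.09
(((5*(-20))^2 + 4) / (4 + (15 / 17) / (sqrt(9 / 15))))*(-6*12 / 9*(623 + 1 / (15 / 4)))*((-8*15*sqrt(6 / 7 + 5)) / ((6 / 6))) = -508789034240*sqrt(4305) / 29743 + 6919530865664*sqrt(287) / 29743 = 2818860469.09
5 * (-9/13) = -3.46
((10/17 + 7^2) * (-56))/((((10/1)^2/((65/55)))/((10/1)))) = -306852/935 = -328.18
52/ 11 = 4.73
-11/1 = -11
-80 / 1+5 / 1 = -75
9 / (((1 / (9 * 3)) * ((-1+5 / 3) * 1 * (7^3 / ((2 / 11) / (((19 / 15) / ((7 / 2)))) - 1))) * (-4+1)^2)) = -4212 / 71687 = -0.06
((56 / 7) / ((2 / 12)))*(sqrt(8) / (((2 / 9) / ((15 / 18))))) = 360*sqrt(2) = 509.12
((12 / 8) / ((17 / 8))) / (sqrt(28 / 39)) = 6 * sqrt(273) / 119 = 0.83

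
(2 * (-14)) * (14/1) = -392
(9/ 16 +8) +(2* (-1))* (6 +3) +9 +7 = 105/ 16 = 6.56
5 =5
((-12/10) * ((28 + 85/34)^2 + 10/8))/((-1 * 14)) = 5589/70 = 79.84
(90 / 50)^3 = 729 / 125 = 5.83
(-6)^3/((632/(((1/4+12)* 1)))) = -1323/316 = -4.19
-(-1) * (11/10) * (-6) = -33/5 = -6.60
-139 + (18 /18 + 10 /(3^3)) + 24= -3068 /27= -113.63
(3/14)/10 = 3/140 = 0.02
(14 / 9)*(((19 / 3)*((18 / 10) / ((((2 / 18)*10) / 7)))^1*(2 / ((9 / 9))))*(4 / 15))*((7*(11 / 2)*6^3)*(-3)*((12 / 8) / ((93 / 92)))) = -8547384384 / 3875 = -2205776.62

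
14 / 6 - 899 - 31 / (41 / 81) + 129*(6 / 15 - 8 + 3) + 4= -951596 / 615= -1547.31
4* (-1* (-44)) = 176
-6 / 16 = -3 / 8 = -0.38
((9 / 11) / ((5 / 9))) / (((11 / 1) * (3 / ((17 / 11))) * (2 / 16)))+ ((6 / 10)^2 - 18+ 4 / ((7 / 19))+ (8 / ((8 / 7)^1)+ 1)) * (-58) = -16314654 / 232925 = -70.04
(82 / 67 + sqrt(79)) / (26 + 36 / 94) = 1927 / 41540 + 47 * sqrt(79) / 1240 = 0.38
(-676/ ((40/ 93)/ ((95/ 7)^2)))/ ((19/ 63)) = -959859.64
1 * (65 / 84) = 65 / 84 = 0.77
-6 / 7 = -0.86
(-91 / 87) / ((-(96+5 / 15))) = 91 / 8381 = 0.01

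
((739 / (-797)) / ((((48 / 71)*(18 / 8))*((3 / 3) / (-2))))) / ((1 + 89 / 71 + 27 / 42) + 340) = 26077093 / 7334514441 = 0.00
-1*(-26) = 26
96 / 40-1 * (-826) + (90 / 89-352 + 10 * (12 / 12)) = 216898 / 445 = 487.41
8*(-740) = -5920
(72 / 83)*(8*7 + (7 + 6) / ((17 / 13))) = 80712 / 1411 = 57.20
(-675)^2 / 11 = 455625 / 11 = 41420.45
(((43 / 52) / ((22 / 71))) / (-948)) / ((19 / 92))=-70219 / 5151432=-0.01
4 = 4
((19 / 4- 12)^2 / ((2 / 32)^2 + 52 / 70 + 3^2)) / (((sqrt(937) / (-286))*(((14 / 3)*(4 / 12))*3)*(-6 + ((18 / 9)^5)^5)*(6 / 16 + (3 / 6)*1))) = -115452480*sqrt(937) / 9610055201791177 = -0.00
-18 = -18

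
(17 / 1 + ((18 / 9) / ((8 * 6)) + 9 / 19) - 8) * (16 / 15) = 8678 / 855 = 10.15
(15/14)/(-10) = -3/28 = -0.11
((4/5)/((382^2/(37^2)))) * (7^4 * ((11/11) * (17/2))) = 55878473/364810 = 153.17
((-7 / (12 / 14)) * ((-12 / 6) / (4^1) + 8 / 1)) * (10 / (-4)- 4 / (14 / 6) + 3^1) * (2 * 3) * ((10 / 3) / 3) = 2975 / 6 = 495.83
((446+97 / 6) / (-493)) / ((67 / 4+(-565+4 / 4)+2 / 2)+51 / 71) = 393766 / 229142949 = 0.00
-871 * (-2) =1742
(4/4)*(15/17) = 0.88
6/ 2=3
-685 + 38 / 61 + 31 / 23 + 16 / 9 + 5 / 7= -60151999 / 88389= -680.54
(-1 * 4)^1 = -4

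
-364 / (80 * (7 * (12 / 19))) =-247 / 240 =-1.03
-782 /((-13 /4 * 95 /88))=275264 /1235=222.89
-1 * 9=-9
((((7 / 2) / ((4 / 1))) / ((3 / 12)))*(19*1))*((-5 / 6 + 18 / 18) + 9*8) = 4799.08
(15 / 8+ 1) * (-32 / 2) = -46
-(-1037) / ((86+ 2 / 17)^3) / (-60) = -83521 / 3086346240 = -0.00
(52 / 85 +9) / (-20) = -817 / 1700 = -0.48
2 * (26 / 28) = 13 / 7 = 1.86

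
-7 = -7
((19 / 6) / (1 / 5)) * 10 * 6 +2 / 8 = 3801 / 4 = 950.25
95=95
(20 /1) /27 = 20 /27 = 0.74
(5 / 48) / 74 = 5 / 3552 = 0.00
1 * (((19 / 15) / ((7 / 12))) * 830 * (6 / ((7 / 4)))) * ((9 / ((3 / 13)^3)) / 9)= 221738816 / 441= 502809.11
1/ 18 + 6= 109/ 18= 6.06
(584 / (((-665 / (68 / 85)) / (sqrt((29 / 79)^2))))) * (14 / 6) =-67744 / 112575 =-0.60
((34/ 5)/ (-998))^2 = 289/ 6225025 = 0.00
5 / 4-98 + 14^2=397 / 4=99.25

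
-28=-28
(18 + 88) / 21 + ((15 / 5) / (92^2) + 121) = 22404271 / 177744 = 126.05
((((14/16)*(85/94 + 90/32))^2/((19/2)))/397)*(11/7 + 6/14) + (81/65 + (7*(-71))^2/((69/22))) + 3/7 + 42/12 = 168762205332742149851/2142694520279040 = 78761.67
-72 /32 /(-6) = 3 /8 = 0.38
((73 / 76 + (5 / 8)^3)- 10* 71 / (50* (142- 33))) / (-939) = -0.00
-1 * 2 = -2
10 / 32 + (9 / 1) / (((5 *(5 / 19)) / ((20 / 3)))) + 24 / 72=11099 / 240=46.25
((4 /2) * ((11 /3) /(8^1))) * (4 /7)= 11 /21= 0.52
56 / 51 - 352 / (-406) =20344 / 10353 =1.97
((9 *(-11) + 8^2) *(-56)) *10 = 19600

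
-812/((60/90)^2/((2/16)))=-1827/8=-228.38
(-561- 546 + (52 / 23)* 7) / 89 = -25097 / 2047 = -12.26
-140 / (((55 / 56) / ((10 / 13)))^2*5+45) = -351232 / 133345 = -2.63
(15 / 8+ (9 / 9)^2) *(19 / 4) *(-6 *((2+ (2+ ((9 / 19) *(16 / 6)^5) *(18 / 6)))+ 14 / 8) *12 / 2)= -3105115 / 32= -97034.84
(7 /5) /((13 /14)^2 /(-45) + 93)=12348 /820091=0.02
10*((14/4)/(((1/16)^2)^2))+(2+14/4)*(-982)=2288359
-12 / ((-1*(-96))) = -1 / 8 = -0.12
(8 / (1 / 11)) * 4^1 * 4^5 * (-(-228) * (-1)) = -82182144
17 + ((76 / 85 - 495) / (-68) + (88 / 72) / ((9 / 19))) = 12568999 / 468180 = 26.85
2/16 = 1/8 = 0.12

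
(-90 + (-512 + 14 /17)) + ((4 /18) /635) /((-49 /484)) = -2861974156 /4760595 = -601.18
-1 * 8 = -8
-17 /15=-1.13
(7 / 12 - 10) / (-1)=113 / 12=9.42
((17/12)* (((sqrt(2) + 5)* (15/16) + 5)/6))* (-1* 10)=-13175/576 - 425* sqrt(2)/192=-26.00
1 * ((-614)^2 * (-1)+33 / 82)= -30913639 / 82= -376995.60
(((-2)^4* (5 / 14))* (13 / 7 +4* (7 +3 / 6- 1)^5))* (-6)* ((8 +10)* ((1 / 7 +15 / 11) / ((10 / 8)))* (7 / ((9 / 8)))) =-115776760320 / 539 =-214799184.27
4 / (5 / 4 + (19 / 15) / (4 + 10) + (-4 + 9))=0.63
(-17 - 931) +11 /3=-2833 /3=-944.33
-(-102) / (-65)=-102 / 65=-1.57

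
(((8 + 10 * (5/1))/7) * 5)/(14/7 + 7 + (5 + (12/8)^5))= 9280/4837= 1.92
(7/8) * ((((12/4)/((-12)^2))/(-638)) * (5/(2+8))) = -7/489984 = -0.00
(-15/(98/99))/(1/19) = -28215/98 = -287.91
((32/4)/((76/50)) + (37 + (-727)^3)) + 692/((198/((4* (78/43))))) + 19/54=-186471153461227/485298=-384240515.03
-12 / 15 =-4 / 5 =-0.80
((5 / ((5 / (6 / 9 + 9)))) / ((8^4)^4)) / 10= 0.00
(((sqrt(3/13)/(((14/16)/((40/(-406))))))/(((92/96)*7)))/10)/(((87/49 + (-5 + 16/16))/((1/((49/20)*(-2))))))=-3840*sqrt(39)/324182677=-0.00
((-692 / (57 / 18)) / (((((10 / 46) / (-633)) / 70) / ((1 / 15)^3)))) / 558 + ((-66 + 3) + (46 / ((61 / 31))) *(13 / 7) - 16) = -10129986697 / 848822625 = -11.93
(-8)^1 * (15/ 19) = -120/ 19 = -6.32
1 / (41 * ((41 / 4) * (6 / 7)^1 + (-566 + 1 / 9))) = -126 / 2877995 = -0.00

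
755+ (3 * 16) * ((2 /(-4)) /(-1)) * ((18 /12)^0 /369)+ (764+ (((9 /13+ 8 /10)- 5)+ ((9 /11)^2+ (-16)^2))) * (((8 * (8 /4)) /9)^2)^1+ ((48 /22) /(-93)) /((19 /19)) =1071454981199 /269903205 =3969.77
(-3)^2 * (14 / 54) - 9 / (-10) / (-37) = 2563 / 1110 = 2.31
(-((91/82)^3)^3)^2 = 183123913839120657539940631629904921/28096313679552652078311871485313024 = 6.52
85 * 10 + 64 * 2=978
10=10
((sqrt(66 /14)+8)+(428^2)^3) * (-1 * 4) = -24587966084694048 - 4 * sqrt(231) /7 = -24587966084694056.68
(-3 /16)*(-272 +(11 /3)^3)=6013 /144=41.76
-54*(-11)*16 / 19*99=940896 / 19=49520.84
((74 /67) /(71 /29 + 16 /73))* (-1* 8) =-1253264 /378349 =-3.31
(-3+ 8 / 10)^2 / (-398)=-121 / 9950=-0.01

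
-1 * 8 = -8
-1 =-1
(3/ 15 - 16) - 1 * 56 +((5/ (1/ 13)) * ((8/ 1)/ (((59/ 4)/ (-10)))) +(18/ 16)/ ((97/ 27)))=-97068771/ 228920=-424.03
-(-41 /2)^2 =-1681 /4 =-420.25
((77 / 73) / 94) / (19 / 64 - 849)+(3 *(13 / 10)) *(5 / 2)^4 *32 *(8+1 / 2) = 15444719832697 / 372723254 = 41437.50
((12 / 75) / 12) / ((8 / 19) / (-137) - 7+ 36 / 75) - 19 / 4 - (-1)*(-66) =-360401573 / 5093868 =-70.75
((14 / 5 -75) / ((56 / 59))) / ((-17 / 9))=191691 / 4760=40.27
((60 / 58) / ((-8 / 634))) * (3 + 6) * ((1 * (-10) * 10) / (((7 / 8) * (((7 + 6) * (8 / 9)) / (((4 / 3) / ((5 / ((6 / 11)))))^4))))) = 631037952 / 193187995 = 3.27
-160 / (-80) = 2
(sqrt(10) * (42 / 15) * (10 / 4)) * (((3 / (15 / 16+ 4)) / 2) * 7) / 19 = 1176 * sqrt(10) / 1501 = 2.48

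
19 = 19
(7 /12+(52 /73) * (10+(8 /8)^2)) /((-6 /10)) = -36875 /2628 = -14.03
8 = 8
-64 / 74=-32 / 37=-0.86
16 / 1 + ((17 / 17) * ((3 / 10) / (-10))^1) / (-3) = 1601 / 100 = 16.01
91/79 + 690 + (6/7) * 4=384103/553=694.58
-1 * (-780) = 780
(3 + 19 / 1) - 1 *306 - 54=-338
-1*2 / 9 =-2 / 9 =-0.22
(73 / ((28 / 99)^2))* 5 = 3577365 / 784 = 4562.97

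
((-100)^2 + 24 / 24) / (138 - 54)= 10001 / 84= 119.06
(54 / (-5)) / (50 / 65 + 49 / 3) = -0.63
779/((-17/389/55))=-16666705/17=-980394.41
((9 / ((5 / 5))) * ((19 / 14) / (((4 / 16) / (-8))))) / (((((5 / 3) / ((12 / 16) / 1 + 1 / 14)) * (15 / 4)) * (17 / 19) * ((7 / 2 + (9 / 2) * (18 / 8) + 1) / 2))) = -2125568 / 270725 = -7.85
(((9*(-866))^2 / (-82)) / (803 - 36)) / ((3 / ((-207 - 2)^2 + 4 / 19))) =-8402679888858 / 597493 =-14063227.33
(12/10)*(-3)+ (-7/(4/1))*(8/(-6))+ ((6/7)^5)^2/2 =-4913533411/4237128735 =-1.16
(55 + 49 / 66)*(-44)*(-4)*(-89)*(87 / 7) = -75963992 / 7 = -10851998.86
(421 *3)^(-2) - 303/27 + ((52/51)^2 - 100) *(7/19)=-139214709664/2919690993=-47.68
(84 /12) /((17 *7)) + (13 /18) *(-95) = -20977 /306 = -68.55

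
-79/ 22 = -3.59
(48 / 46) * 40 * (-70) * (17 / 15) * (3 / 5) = -45696 / 23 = -1986.78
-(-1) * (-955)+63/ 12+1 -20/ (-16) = -1895/ 2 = -947.50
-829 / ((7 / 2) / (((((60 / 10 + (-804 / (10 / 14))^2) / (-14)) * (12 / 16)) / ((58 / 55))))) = 433260113319 / 28420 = 15244901.95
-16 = -16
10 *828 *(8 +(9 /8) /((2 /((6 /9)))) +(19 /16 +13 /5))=201411 /2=100705.50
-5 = -5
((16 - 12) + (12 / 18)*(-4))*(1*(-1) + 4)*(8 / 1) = 32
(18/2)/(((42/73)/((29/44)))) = 6351/616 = 10.31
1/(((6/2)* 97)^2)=1/84681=0.00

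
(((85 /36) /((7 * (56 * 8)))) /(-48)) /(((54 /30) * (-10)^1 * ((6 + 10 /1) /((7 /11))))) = 85 /2452488192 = 0.00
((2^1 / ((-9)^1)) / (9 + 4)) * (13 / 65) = -2 / 585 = -0.00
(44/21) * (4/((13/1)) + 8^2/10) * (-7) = -19184/195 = -98.38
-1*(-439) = 439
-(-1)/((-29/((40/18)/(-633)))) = 20/165213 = 0.00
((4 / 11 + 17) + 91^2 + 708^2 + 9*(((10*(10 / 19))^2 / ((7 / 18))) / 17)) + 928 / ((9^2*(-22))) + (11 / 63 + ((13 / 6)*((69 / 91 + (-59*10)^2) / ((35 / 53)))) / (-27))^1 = 417353549552857 / 893117610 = 467299.65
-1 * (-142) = 142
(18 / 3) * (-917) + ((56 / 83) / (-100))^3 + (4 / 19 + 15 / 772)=-720987339788389617 / 131046433062500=-5501.77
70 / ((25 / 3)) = 42 / 5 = 8.40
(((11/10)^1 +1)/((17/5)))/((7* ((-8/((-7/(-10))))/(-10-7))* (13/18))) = 189/1040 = 0.18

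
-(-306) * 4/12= 102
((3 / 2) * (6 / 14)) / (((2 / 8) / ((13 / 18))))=13 / 7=1.86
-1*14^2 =-196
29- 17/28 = 795/28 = 28.39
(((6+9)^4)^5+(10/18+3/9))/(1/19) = 56861890084362030029297027/9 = 6317987787151336669921892.00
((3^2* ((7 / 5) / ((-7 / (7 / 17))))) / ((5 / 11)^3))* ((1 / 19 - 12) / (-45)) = -2114959 / 1009375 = -2.10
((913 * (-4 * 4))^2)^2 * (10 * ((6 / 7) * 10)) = 27322113501206937600 / 7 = 3903159071600991085.71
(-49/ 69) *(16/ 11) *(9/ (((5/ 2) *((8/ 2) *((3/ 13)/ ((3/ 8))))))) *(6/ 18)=-0.50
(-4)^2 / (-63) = -16 / 63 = -0.25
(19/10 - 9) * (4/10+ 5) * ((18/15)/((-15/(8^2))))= 122688/625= 196.30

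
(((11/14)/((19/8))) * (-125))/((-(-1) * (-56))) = 1375/1862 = 0.74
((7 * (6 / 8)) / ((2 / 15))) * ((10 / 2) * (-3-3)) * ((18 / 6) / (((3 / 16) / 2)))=-37800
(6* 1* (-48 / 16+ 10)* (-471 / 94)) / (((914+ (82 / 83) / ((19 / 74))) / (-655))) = 150.18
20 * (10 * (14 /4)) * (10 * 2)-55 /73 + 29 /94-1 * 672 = 91453683 /6862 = 13327.56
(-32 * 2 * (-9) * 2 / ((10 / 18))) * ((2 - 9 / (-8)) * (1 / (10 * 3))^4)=1 / 125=0.01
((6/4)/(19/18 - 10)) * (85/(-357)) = 45/1127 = 0.04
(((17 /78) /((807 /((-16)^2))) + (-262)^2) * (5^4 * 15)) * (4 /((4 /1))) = 6751358712500 /10491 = 643538148.17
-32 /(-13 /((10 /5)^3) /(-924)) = -236544 /13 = -18195.69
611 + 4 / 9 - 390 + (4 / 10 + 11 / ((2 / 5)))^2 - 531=421969 / 900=468.85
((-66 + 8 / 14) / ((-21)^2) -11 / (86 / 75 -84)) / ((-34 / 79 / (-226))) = -2671288699 / 326104506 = -8.19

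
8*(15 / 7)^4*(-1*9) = -3645000 / 2401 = -1518.12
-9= -9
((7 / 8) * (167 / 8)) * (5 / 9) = 5845 / 576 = 10.15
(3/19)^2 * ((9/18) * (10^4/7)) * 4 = 180000/2527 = 71.23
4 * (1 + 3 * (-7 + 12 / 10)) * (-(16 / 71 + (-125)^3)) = -45484369752 / 355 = -128124985.22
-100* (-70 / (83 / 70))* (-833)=-408170000 / 83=-4917710.84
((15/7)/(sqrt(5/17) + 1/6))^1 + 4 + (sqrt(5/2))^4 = 13.27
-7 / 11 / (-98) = 1 / 154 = 0.01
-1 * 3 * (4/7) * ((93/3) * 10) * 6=-22320/7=-3188.57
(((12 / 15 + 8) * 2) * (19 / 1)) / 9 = 1672 / 45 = 37.16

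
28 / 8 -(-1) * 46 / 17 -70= -2169 / 34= -63.79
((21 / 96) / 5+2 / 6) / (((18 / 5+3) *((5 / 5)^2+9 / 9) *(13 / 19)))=3439 / 82368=0.04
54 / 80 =27 / 40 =0.68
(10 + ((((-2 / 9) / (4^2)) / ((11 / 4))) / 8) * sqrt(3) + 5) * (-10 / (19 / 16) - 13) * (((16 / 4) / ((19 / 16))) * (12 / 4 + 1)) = -1562880 / 361 + 592 * sqrt(3) / 3249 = -4328.99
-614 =-614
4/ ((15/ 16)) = 64/ 15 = 4.27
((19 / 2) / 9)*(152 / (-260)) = -361 / 585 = -0.62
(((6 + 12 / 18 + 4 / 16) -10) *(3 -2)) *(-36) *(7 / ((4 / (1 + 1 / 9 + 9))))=23569 / 12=1964.08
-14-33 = -47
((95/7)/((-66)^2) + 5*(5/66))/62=11645/1890504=0.01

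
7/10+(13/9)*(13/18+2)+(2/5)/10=9461/2025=4.67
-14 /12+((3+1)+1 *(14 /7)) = 29 /6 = 4.83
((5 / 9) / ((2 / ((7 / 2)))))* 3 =35 / 12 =2.92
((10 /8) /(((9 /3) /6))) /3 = 0.83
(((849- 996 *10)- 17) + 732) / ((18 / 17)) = -7929.56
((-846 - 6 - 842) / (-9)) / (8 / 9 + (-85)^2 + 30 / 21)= 0.03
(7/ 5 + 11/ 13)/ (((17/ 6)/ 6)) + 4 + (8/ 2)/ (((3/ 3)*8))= 20457/ 2210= 9.26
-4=-4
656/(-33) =-656/33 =-19.88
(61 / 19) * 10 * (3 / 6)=305 / 19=16.05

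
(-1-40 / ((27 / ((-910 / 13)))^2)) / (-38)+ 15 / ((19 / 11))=437299 / 27702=15.79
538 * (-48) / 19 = -25824 / 19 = -1359.16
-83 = -83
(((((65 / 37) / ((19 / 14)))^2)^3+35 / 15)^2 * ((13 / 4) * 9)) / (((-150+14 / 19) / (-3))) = 29.12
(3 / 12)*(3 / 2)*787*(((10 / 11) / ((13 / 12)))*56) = 13868.81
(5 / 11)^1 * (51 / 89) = 255 / 979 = 0.26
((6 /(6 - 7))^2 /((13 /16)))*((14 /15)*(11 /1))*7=206976 /65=3184.25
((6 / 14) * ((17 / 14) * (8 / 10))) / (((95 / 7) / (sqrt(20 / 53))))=204 * sqrt(265) / 176225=0.02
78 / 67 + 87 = 5907 / 67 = 88.16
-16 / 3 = -5.33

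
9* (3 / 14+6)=783 / 14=55.93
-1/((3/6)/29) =-58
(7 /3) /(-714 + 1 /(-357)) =-0.00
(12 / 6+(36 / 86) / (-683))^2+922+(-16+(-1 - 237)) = 579623529948 / 862538161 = 672.00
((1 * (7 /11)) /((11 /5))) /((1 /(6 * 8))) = 1680 /121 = 13.88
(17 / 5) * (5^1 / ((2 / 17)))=289 / 2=144.50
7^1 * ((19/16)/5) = 1.66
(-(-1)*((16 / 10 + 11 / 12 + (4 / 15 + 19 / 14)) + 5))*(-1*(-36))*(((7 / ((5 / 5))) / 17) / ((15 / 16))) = 61424 / 425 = 144.53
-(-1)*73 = 73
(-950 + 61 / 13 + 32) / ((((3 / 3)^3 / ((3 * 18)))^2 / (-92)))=3185193456 / 13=245014881.23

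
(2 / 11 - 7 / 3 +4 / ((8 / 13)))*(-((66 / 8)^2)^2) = -10313919 / 512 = -20144.37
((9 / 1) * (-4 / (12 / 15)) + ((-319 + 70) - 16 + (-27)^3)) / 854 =-19993 / 854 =-23.41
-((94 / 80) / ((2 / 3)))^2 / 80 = -0.04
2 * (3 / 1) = 6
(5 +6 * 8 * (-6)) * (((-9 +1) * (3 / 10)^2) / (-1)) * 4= -20376 / 25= -815.04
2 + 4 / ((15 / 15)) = 6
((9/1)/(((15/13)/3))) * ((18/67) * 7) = 14742/335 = 44.01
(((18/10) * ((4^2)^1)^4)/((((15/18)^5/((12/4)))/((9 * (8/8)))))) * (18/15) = 743008370688/78125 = 9510507.14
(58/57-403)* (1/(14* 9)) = -22913/7182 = -3.19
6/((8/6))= 9/2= 4.50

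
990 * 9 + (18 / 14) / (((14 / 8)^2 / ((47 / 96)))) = 6112401 / 686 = 8910.21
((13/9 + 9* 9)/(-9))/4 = -2.29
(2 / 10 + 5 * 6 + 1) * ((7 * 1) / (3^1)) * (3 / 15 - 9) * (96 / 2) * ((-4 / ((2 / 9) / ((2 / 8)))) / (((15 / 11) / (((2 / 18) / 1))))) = 1409408 / 125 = 11275.26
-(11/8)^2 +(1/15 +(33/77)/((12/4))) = -11297/6720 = -1.68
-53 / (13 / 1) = -53 / 13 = -4.08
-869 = -869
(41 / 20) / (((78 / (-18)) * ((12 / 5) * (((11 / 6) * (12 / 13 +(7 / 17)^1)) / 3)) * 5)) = -6273 / 129800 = -0.05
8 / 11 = 0.73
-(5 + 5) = -10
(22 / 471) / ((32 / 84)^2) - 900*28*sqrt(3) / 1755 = 1617 / 5024 - 560*sqrt(3) / 39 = -24.55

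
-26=-26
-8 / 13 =-0.62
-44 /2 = -22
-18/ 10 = -9/ 5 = -1.80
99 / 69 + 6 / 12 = 89 / 46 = 1.93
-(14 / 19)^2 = -0.54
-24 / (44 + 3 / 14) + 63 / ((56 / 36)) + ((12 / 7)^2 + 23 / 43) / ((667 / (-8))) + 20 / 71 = 4965526903677 / 123529124362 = 40.20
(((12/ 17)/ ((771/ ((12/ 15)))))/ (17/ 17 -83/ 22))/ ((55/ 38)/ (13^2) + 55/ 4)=-411008/ 21407335425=-0.00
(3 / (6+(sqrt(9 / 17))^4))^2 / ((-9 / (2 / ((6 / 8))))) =-668168 / 9882675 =-0.07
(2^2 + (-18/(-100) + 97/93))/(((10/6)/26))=315731/3875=81.48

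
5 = 5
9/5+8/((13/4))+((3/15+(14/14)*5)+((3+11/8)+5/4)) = 1569/104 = 15.09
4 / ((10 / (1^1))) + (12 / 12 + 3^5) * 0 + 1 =7 / 5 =1.40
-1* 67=-67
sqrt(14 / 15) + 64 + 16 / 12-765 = -2099 / 3 + sqrt(210) / 15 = -698.70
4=4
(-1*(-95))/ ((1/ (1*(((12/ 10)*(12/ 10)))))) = 684/ 5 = 136.80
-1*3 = -3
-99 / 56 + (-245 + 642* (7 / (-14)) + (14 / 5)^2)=-783899 / 1400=-559.93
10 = 10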